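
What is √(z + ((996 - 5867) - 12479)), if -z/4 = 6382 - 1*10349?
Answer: I*√1482 ≈ 38.497*I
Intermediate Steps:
z = 15868 (z = -4*(6382 - 1*10349) = -4*(6382 - 10349) = -4*(-3967) = 15868)
√(z + ((996 - 5867) - 12479)) = √(15868 + ((996 - 5867) - 12479)) = √(15868 + (-4871 - 12479)) = √(15868 - 17350) = √(-1482) = I*√1482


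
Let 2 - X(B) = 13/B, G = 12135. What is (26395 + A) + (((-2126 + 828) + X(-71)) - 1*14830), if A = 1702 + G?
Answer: 1711539/71 ≈ 24106.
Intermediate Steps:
X(B) = 2 - 13/B
A = 13837 (A = 1702 + 12135 = 13837)
(26395 + A) + (((-2126 + 828) + X(-71)) - 1*14830) = (26395 + 13837) + (((-2126 + 828) + (2 - 13/(-71))) - 1*14830) = 40232 + ((-1298 + (2 - 13*(-1/71))) - 14830) = 40232 + ((-1298 + (2 + 13/71)) - 14830) = 40232 + ((-1298 + 155/71) - 14830) = 40232 + (-92003/71 - 14830) = 40232 - 1144933/71 = 1711539/71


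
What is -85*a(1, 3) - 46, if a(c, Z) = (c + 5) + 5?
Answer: -981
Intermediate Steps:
a(c, Z) = 10 + c (a(c, Z) = (5 + c) + 5 = 10 + c)
-85*a(1, 3) - 46 = -85*(10 + 1) - 46 = -85*11 - 46 = -935 - 46 = -981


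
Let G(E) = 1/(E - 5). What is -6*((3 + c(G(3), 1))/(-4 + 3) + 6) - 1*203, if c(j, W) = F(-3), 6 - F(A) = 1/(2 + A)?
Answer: -179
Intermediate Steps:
G(E) = 1/(-5 + E)
F(A) = 6 - 1/(2 + A)
c(j, W) = 7 (c(j, W) = (11 + 6*(-3))/(2 - 3) = (11 - 18)/(-1) = -1*(-7) = 7)
-6*((3 + c(G(3), 1))/(-4 + 3) + 6) - 1*203 = -6*((3 + 7)/(-4 + 3) + 6) - 1*203 = -6*(10/(-1) + 6) - 203 = -6*(10*(-1) + 6) - 203 = -6*(-10 + 6) - 203 = -6*(-4) - 203 = 24 - 203 = -179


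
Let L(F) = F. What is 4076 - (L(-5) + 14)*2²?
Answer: 4040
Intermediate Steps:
4076 - (L(-5) + 14)*2² = 4076 - (-5 + 14)*2² = 4076 - 9*4 = 4076 - 1*36 = 4076 - 36 = 4040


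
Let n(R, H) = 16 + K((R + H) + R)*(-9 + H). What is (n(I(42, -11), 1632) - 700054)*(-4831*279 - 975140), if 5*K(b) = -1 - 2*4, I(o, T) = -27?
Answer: 8164834768233/5 ≈ 1.6330e+12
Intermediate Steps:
K(b) = -9/5 (K(b) = (-1 - 2*4)/5 = (-1 - 8)/5 = (⅕)*(-9) = -9/5)
n(R, H) = 161/5 - 9*H/5 (n(R, H) = 16 - 9*(-9 + H)/5 = 16 + (81/5 - 9*H/5) = 161/5 - 9*H/5)
(n(I(42, -11), 1632) - 700054)*(-4831*279 - 975140) = ((161/5 - 9/5*1632) - 700054)*(-4831*279 - 975140) = ((161/5 - 14688/5) - 700054)*(-1347849 - 975140) = (-14527/5 - 700054)*(-2322989) = -3514797/5*(-2322989) = 8164834768233/5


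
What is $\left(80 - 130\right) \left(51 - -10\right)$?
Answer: $-3050$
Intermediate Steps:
$\left(80 - 130\right) \left(51 - -10\right) = - 50 \left(51 + 10\right) = \left(-50\right) 61 = -3050$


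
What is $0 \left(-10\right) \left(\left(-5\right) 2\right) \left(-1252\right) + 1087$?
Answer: $1087$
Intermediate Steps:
$0 \left(-10\right) \left(\left(-5\right) 2\right) \left(-1252\right) + 1087 = 0 \left(-10\right) \left(-1252\right) + 1087 = 0 \left(-1252\right) + 1087 = 0 + 1087 = 1087$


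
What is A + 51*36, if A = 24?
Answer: 1860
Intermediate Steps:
A + 51*36 = 24 + 51*36 = 24 + 1836 = 1860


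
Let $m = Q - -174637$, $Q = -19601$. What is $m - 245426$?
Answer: $-90390$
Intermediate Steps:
$m = 155036$ ($m = -19601 - -174637 = -19601 + 174637 = 155036$)
$m - 245426 = 155036 - 245426 = -90390$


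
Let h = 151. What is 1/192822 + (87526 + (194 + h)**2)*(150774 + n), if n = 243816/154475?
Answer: 927626382821837554127/29786178450 ≈ 3.1143e+10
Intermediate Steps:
n = 243816/154475 (n = 243816*(1/154475) = 243816/154475 ≈ 1.5784)
1/192822 + (87526 + (194 + h)**2)*(150774 + n) = 1/192822 + (87526 + (194 + 151)**2)*(150774 + 243816/154475) = 1/192822 + (87526 + 345**2)*(23291057466/154475) = 1/192822 + (87526 + 119025)*(23291057466/154475) = 1/192822 + 206551*(23291057466/154475) = 1/192822 + 4810791210659766/154475 = 927626382821837554127/29786178450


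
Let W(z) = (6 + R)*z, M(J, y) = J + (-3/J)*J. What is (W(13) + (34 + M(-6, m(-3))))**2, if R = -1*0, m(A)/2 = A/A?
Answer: 10609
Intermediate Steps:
m(A) = 2 (m(A) = 2*(A/A) = 2*1 = 2)
R = 0
M(J, y) = -3 + J (M(J, y) = J - 3 = -3 + J)
W(z) = 6*z (W(z) = (6 + 0)*z = 6*z)
(W(13) + (34 + M(-6, m(-3))))**2 = (6*13 + (34 + (-3 - 6)))**2 = (78 + (34 - 9))**2 = (78 + 25)**2 = 103**2 = 10609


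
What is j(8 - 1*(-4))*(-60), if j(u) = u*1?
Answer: -720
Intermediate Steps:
j(u) = u
j(8 - 1*(-4))*(-60) = (8 - 1*(-4))*(-60) = (8 + 4)*(-60) = 12*(-60) = -720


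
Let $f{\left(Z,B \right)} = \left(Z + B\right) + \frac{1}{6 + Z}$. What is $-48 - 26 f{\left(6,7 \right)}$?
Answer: $- \frac{2329}{6} \approx -388.17$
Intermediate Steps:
$f{\left(Z,B \right)} = B + Z + \frac{1}{6 + Z}$ ($f{\left(Z,B \right)} = \left(B + Z\right) + \frac{1}{6 + Z} = B + Z + \frac{1}{6 + Z}$)
$-48 - 26 f{\left(6,7 \right)} = -48 - 26 \frac{1 + 6^{2} + 6 \cdot 7 + 6 \cdot 6 + 7 \cdot 6}{6 + 6} = -48 - 26 \frac{1 + 36 + 42 + 36 + 42}{12} = -48 - 26 \cdot \frac{1}{12} \cdot 157 = -48 - \frac{2041}{6} = - \frac{2329}{6}$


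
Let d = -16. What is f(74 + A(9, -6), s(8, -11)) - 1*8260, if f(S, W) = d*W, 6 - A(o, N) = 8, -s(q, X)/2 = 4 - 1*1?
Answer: -8164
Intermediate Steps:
s(q, X) = -6 (s(q, X) = -2*(4 - 1*1) = -2*(4 - 1) = -2*3 = -6)
A(o, N) = -2 (A(o, N) = 6 - 1*8 = 6 - 8 = -2)
f(S, W) = -16*W
f(74 + A(9, -6), s(8, -11)) - 1*8260 = -16*(-6) - 1*8260 = 96 - 8260 = -8164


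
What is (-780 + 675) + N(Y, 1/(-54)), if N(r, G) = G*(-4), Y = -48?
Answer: -2833/27 ≈ -104.93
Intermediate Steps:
N(r, G) = -4*G
(-780 + 675) + N(Y, 1/(-54)) = (-780 + 675) - 4/(-54) = -105 - 4*(-1/54) = -105 + 2/27 = -2833/27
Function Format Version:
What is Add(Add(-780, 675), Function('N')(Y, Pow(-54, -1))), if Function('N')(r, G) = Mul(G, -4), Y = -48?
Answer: Rational(-2833, 27) ≈ -104.93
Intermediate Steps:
Function('N')(r, G) = Mul(-4, G)
Add(Add(-780, 675), Function('N')(Y, Pow(-54, -1))) = Add(Add(-780, 675), Mul(-4, Pow(-54, -1))) = Add(-105, Mul(-4, Rational(-1, 54))) = Add(-105, Rational(2, 27)) = Rational(-2833, 27)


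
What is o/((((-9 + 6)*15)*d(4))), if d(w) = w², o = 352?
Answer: -22/45 ≈ -0.48889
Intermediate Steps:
o/((((-9 + 6)*15)*d(4))) = 352/((((-9 + 6)*15)*4²)) = 352/((-3*15*16)) = 352/((-45*16)) = 352/(-720) = 352*(-1/720) = -22/45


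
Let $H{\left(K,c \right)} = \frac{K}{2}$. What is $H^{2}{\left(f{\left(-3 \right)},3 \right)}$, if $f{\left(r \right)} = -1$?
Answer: $\frac{1}{4} \approx 0.25$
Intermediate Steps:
$H{\left(K,c \right)} = \frac{K}{2}$ ($H{\left(K,c \right)} = K \frac{1}{2} = \frac{K}{2}$)
$H^{2}{\left(f{\left(-3 \right)},3 \right)} = \left(\frac{1}{2} \left(-1\right)\right)^{2} = \left(- \frac{1}{2}\right)^{2} = \frac{1}{4}$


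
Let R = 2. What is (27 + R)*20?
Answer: 580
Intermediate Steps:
(27 + R)*20 = (27 + 2)*20 = 29*20 = 580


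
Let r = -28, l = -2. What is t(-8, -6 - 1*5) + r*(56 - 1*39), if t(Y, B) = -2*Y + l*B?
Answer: -438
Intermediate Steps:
t(Y, B) = -2*B - 2*Y (t(Y, B) = -2*Y - 2*B = -2*B - 2*Y)
t(-8, -6 - 1*5) + r*(56 - 1*39) = (-2*(-6 - 1*5) - 2*(-8)) - 28*(56 - 1*39) = (-2*(-6 - 5) + 16) - 28*(56 - 39) = (-2*(-11) + 16) - 28*17 = (22 + 16) - 476 = 38 - 476 = -438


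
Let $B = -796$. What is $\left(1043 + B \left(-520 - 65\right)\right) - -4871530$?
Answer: $5338233$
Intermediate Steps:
$\left(1043 + B \left(-520 - 65\right)\right) - -4871530 = \left(1043 - 796 \left(-520 - 65\right)\right) - -4871530 = \left(1043 - -465660\right) + 4871530 = \left(1043 + 465660\right) + 4871530 = 466703 + 4871530 = 5338233$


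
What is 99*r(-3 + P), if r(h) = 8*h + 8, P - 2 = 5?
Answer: 3960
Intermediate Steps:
P = 7 (P = 2 + 5 = 7)
r(h) = 8 + 8*h
99*r(-3 + P) = 99*(8 + 8*(-3 + 7)) = 99*(8 + 8*4) = 99*(8 + 32) = 99*40 = 3960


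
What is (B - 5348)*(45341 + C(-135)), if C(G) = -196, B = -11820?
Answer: -775049360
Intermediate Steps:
(B - 5348)*(45341 + C(-135)) = (-11820 - 5348)*(45341 - 196) = -17168*45145 = -775049360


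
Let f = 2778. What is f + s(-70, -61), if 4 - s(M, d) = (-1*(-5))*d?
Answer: 3087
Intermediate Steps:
s(M, d) = 4 - 5*d (s(M, d) = 4 - (-1*(-5))*d = 4 - 5*d)
f + s(-70, -61) = 2778 + (4 - 5*(-61)) = 2778 + (4 + 305) = 2778 + 309 = 3087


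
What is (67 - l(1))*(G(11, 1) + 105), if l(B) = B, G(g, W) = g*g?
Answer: 14916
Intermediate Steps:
G(g, W) = g²
(67 - l(1))*(G(11, 1) + 105) = (67 - 1*1)*(11² + 105) = (67 - 1)*(121 + 105) = 66*226 = 14916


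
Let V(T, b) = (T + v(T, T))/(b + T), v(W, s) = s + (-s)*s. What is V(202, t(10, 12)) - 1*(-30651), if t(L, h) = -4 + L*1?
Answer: 395938/13 ≈ 30457.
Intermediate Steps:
t(L, h) = -4 + L
v(W, s) = s - s²
V(T, b) = (T + T*(1 - T))/(T + b) (V(T, b) = (T + T*(1 - T))/(b + T) = (T + T*(1 - T))/(T + b))
V(202, t(10, 12)) - 1*(-30651) = 202*(2 - 1*202)/(202 + (-4 + 10)) - 1*(-30651) = 202*(2 - 202)/(202 + 6) + 30651 = 202*(-200)/208 + 30651 = 202*(1/208)*(-200) + 30651 = -2525/13 + 30651 = 395938/13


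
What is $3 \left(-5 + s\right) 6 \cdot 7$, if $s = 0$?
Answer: $-630$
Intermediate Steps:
$3 \left(-5 + s\right) 6 \cdot 7 = 3 \left(-5 + 0\right) 6 \cdot 7 = 3 \left(\left(-5\right) 6\right) 7 = 3 \left(-30\right) 7 = \left(-90\right) 7 = -630$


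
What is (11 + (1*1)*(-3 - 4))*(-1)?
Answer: -4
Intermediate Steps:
(11 + (1*1)*(-3 - 4))*(-1) = (11 + 1*(-7))*(-1) = (11 - 7)*(-1) = 4*(-1) = -4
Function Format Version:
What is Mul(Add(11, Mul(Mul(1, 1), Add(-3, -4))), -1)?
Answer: -4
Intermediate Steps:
Mul(Add(11, Mul(Mul(1, 1), Add(-3, -4))), -1) = Mul(Add(11, Mul(1, -7)), -1) = Mul(Add(11, -7), -1) = Mul(4, -1) = -4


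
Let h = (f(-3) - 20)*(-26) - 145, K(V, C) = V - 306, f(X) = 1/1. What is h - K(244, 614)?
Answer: 411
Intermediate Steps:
f(X) = 1
K(V, C) = -306 + V
h = 349 (h = (1 - 20)*(-26) - 145 = -19*(-26) - 145 = 494 - 145 = 349)
h - K(244, 614) = 349 - (-306 + 244) = 349 - 1*(-62) = 349 + 62 = 411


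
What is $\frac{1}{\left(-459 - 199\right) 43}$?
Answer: $- \frac{1}{28294} \approx -3.5343 \cdot 10^{-5}$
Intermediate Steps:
$\frac{1}{\left(-459 - 199\right) 43} = \frac{1}{\left(-658\right) 43} = \frac{1}{-28294} = - \frac{1}{28294}$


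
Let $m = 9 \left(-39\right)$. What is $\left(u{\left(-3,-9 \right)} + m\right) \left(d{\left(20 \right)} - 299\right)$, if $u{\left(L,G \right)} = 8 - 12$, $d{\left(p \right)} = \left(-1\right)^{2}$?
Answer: $105790$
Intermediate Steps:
$d{\left(p \right)} = 1$
$m = -351$
$u{\left(L,G \right)} = -4$ ($u{\left(L,G \right)} = 8 - 12 = -4$)
$\left(u{\left(-3,-9 \right)} + m\right) \left(d{\left(20 \right)} - 299\right) = \left(-4 - 351\right) \left(1 - 299\right) = \left(-355\right) \left(-298\right) = 105790$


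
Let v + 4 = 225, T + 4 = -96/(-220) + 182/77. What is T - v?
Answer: -1111/5 ≈ -222.20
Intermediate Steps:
T = -6/5 (T = -4 + (-96/(-220) + 182/77) = -4 + (-96*(-1/220) + 182*(1/77)) = -4 + (24/55 + 26/11) = -4 + 14/5 = -6/5 ≈ -1.2000)
v = 221 (v = -4 + 225 = 221)
T - v = -6/5 - 1*221 = -6/5 - 221 = -1111/5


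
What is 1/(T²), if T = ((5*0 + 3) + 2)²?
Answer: 1/625 ≈ 0.0016000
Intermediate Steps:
T = 25 (T = ((0 + 3) + 2)² = (3 + 2)² = 5² = 25)
1/(T²) = 1/(25²) = 1/625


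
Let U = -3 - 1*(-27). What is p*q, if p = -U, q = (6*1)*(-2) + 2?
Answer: 240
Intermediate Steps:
U = 24 (U = -3 + 27 = 24)
q = -10 (q = 6*(-2) + 2 = -12 + 2 = -10)
p = -24 (p = -1*24 = -24)
p*q = -24*(-10) = 240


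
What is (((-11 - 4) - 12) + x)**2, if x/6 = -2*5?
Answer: 7569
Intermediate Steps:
x = -60 (x = 6*(-2*5) = 6*(-10) = -60)
(((-11 - 4) - 12) + x)**2 = (((-11 - 4) - 12) - 60)**2 = ((-15 - 12) - 60)**2 = (-27 - 60)**2 = (-87)**2 = 7569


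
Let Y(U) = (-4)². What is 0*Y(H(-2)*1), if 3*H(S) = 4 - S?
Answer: 0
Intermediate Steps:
H(S) = 4/3 - S/3 (H(S) = (4 - S)/3 = 4/3 - S/3)
Y(U) = 16
0*Y(H(-2)*1) = 0*16 = 0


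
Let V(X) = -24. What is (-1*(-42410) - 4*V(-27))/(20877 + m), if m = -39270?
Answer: -42506/18393 ≈ -2.3110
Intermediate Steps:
(-1*(-42410) - 4*V(-27))/(20877 + m) = (-1*(-42410) - 4*(-24))/(20877 - 39270) = (42410 + 96)/(-18393) = 42506*(-1/18393) = -42506/18393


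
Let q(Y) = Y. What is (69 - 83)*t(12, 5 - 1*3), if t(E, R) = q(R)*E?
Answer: -336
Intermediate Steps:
t(E, R) = E*R (t(E, R) = R*E = E*R)
(69 - 83)*t(12, 5 - 1*3) = (69 - 83)*(12*(5 - 1*3)) = -168*(5 - 3) = -168*2 = -14*24 = -336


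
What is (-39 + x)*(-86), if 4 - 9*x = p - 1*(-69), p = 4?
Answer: 12040/3 ≈ 4013.3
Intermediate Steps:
x = -23/3 (x = 4/9 - (4 - 1*(-69))/9 = 4/9 - (4 + 69)/9 = 4/9 - 1/9*73 = 4/9 - 73/9 = -23/3 ≈ -7.6667)
(-39 + x)*(-86) = (-39 - 23/3)*(-86) = -140/3*(-86) = 12040/3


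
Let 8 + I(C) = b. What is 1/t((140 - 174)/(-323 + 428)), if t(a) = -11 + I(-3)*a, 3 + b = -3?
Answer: -15/97 ≈ -0.15464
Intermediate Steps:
b = -6 (b = -3 - 3 = -6)
I(C) = -14 (I(C) = -8 - 6 = -14)
t(a) = -11 - 14*a
1/t((140 - 174)/(-323 + 428)) = 1/(-11 - 14*(140 - 174)/(-323 + 428)) = 1/(-11 - (-476)/105) = 1/(-11 - 14*(-34/105)) = 1/(-11 + 68/15) = 1/(-97/15) = -15/97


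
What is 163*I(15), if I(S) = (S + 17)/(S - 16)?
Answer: -5216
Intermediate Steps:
I(S) = (17 + S)/(-16 + S)
163*I(15) = 163*((17 + 15)/(-16 + 15)) = 163*(32/(-1)) = 163*(-1*32) = 163*(-32) = -5216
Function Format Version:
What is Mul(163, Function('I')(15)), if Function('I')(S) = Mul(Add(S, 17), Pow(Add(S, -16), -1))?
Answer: -5216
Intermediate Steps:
Function('I')(S) = Mul(Pow(Add(-16, S), -1), Add(17, S)) (Function('I')(S) = Mul(Add(17, S), Pow(Add(-16, S), -1)) = Mul(Pow(Add(-16, S), -1), Add(17, S)))
Mul(163, Function('I')(15)) = Mul(163, Mul(Pow(Add(-16, 15), -1), Add(17, 15))) = Mul(163, Mul(Pow(-1, -1), 32)) = Mul(163, Mul(-1, 32)) = Mul(163, -32) = -5216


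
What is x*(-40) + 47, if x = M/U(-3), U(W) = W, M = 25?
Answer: 1141/3 ≈ 380.33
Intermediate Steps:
x = -25/3 (x = 25/(-3) = 25*(-1/3) = -25/3 ≈ -8.3333)
x*(-40) + 47 = -25/3*(-40) + 47 = 1000/3 + 47 = 1141/3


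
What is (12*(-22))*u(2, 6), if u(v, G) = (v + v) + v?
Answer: -1584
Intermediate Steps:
u(v, G) = 3*v (u(v, G) = 2*v + v = 3*v)
(12*(-22))*u(2, 6) = (12*(-22))*(3*2) = -264*6 = -1584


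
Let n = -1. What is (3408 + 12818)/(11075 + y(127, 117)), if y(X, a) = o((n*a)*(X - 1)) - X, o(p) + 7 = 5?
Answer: 8113/5473 ≈ 1.4824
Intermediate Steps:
o(p) = -2 (o(p) = -7 + 5 = -2)
y(X, a) = -2 - X
(3408 + 12818)/(11075 + y(127, 117)) = (3408 + 12818)/(11075 + (-2 - 1*127)) = 16226/(11075 + (-2 - 127)) = 16226/(11075 - 129) = 16226/10946 = 16226*(1/10946) = 8113/5473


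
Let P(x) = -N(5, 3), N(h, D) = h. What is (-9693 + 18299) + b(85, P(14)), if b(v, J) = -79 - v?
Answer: 8442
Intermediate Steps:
P(x) = -5 (P(x) = -1*5 = -5)
(-9693 + 18299) + b(85, P(14)) = (-9693 + 18299) + (-79 - 1*85) = 8606 + (-79 - 85) = 8606 - 164 = 8442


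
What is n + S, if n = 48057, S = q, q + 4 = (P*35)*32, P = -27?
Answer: 17813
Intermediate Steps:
q = -30244 (q = -4 - 27*35*32 = -4 - 945*32 = -4 - 30240 = -30244)
S = -30244
n + S = 48057 - 30244 = 17813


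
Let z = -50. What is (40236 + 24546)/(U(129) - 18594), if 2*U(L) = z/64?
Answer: -4146048/1190041 ≈ -3.4840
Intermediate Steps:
U(L) = -25/64 (U(L) = (-50/64)/2 = (-50*1/64)/2 = (½)*(-25/32) = -25/64)
(40236 + 24546)/(U(129) - 18594) = (40236 + 24546)/(-25/64 - 18594) = 64782/(-1190041/64) = 64782*(-64/1190041) = -4146048/1190041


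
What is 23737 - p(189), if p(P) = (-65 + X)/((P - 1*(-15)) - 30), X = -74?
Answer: 4130377/174 ≈ 23738.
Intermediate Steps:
p(P) = -139/(-15 + P) (p(P) = (-65 - 74)/((P - 1*(-15)) - 30) = -139/((P + 15) - 30) = -139/((15 + P) - 30) = -139/(-15 + P))
23737 - p(189) = 23737 - (-139)/(-15 + 189) = 23737 - (-139)/174 = 23737 - 1*(-139/174) = 23737 + 139/174 = 4130377/174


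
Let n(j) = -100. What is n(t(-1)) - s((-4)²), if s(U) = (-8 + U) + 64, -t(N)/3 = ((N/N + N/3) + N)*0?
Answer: -172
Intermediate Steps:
t(N) = 0 (t(N) = -3*((N/N + N/3) + N)*0 = -3*((1 + N*(⅓)) + N)*0 = -3*((1 + N/3) + N)*0 = -3*(1 + 4*N/3)*0 = -3*0 = 0)
s(U) = 56 + U
n(t(-1)) - s((-4)²) = -100 - (56 + (-4)²) = -100 - (56 + 16) = -100 - 1*72 = -100 - 72 = -172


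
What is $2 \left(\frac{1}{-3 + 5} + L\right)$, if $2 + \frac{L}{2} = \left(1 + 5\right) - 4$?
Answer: $1$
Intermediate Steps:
$L = 0$ ($L = -4 + 2 \left(\left(1 + 5\right) - 4\right) = -4 + 2 \left(6 - 4\right) = -4 + 2 \cdot 2 = -4 + 4 = 0$)
$2 \left(\frac{1}{-3 + 5} + L\right) = 2 \left(\frac{1}{-3 + 5} + 0\right) = 2 \left(\frac{1}{2} + 0\right) = 2 \cdot \frac{1}{2} = 1$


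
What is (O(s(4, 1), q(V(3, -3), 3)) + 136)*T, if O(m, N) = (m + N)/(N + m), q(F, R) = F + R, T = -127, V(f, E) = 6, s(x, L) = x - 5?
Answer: -17399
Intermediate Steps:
s(x, L) = -5 + x
O(m, N) = 1 (O(m, N) = (N + m)/(N + m) = 1)
(O(s(4, 1), q(V(3, -3), 3)) + 136)*T = (1 + 136)*(-127) = 137*(-127) = -17399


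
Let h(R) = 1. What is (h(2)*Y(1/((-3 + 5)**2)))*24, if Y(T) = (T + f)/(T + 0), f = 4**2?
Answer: 1560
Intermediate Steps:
f = 16
Y(T) = (16 + T)/T (Y(T) = (T + 16)/(T + 0) = (16 + T)/T)
(h(2)*Y(1/((-3 + 5)**2)))*24 = (1*((16 + 1/((-3 + 5)**2))/(1/((-3 + 5)**2))))*24 = (1*((16 + 1/(2**2))/(1/(2**2))))*24 = (1*((16 + 1/4)/(1/4)))*24 = (1*(4*(65/4)))*24 = (1*65)*24 = 65*24 = 1560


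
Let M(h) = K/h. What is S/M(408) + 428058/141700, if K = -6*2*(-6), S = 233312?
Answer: 281013280487/212550 ≈ 1.3221e+6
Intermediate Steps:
K = 72 (K = -12*(-6) = 72)
M(h) = 72/h
S/M(408) + 428058/141700 = 233312/((72/408)) + 428058/141700 = 233312/((72*(1/408))) + 428058*(1/141700) = 233312/(3/17) + 214029/70850 = 233312*(17/3) + 214029/70850 = 3966304/3 + 214029/70850 = 281013280487/212550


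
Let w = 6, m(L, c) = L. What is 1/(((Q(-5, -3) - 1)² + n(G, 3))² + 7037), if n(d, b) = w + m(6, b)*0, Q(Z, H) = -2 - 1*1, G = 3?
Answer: 1/7521 ≈ 0.00013296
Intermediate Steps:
Q(Z, H) = -3 (Q(Z, H) = -2 - 1 = -3)
n(d, b) = 6 (n(d, b) = 6 + 6*0 = 6 + 0 = 6)
1/(((Q(-5, -3) - 1)² + n(G, 3))² + 7037) = 1/(((-3 - 1)² + 6)² + 7037) = 1/(((-4)² + 6)² + 7037) = 1/((16 + 6)² + 7037) = 1/(22² + 7037) = 1/(484 + 7037) = 1/7521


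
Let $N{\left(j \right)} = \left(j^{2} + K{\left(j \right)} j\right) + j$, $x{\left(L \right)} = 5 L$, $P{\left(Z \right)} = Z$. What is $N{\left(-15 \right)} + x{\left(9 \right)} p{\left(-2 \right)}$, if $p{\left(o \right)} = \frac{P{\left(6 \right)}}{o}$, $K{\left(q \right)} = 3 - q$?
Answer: $-195$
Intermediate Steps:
$p{\left(o \right)} = \frac{6}{o}$
$N{\left(j \right)} = j + j^{2} + j \left(3 - j\right)$ ($N{\left(j \right)} = \left(j^{2} + \left(3 - j\right) j\right) + j = \left(j^{2} + j \left(3 - j\right)\right) + j = j + j^{2} + j \left(3 - j\right)$)
$N{\left(-15 \right)} + x{\left(9 \right)} p{\left(-2 \right)} = 4 \left(-15\right) + 5 \cdot 9 \frac{6}{-2} = -60 + 45 \cdot 6 \left(- \frac{1}{2}\right) = -60 + 45 \left(-3\right) = -60 - 135 = -195$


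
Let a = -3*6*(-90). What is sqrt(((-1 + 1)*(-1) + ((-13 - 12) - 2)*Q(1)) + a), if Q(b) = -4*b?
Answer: 24*sqrt(3) ≈ 41.569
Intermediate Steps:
a = 1620 (a = -18*(-90) = 1620)
sqrt(((-1 + 1)*(-1) + ((-13 - 12) - 2)*Q(1)) + a) = sqrt(((-1 + 1)*(-1) + ((-13 - 12) - 2)*(-4*1)) + 1620) = sqrt((0*(-1) + (-25 - 2)*(-4)) + 1620) = sqrt((0 - 27*(-4)) + 1620) = sqrt((0 + 108) + 1620) = sqrt(108 + 1620) = sqrt(1728) = 24*sqrt(3)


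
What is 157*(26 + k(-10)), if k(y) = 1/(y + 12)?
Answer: 8321/2 ≈ 4160.5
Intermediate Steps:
k(y) = 1/(12 + y)
157*(26 + k(-10)) = 157*(26 + 1/(12 - 10)) = 157*(26 + 1/2) = 157*(26 + ½) = 157*(53/2) = 8321/2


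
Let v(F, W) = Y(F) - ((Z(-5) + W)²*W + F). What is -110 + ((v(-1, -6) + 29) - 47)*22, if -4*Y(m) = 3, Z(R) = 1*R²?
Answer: 94303/2 ≈ 47152.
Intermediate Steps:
Z(R) = R²
Y(m) = -¾ (Y(m) = -¼*3 = -¾)
v(F, W) = -¾ - F - W*(25 + W)² (v(F, W) = -¾ - (((-5)² + W)²*W + F) = -¾ - ((25 + W)²*W + F) = -¾ - (W*(25 + W)² + F) = -¾ - (F + W*(25 + W)²) = -¾ + (-F - W*(25 + W)²) = -¾ - F - W*(25 + W)²)
-110 + ((v(-1, -6) + 29) - 47)*22 = -110 + (((-¾ - 1*(-1) - 1*(-6)*(25 - 6)²) + 29) - 47)*22 = -110 + (((-¾ + 1 - 1*(-6)*19²) + 29) - 47)*22 = -110 + (((-¾ + 1 - 1*(-6)*361) + 29) - 47)*22 = -110 + (((-¾ + 1 + 2166) + 29) - 47)*22 = -110 + ((8665/4 + 29) - 47)*22 = -110 + (8781/4 - 47)*22 = -110 + (8593/4)*22 = -110 + 94523/2 = 94303/2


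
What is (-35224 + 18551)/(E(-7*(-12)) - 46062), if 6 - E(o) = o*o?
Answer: 16673/53112 ≈ 0.31392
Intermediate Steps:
E(o) = 6 - o² (E(o) = 6 - o*o = 6 - o²)
(-35224 + 18551)/(E(-7*(-12)) - 46062) = (-35224 + 18551)/((6 - (-7*(-12))²) - 46062) = -16673/((6 - 1*84²) - 46062) = -16673/((6 - 1*7056) - 46062) = -16673/((6 - 7056) - 46062) = -16673/(-7050 - 46062) = -16673/(-53112) = -16673*(-1/53112) = 16673/53112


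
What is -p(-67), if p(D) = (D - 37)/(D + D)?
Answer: -52/67 ≈ -0.77612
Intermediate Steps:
p(D) = (-37 + D)/(2*D) (p(D) = (-37 + D)/((2*D)) = (-37 + D)*(1/(2*D)) = (-37 + D)/(2*D))
-p(-67) = -(-37 - 67)/(2*(-67)) = -(-1)*(-104)/(2*67) = -1*52/67 = -52/67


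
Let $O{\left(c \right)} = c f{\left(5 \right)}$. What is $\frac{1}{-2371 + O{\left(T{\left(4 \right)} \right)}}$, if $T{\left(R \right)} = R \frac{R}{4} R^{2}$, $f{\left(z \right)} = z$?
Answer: $- \frac{1}{2051} \approx -0.00048757$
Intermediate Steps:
$T{\left(R \right)} = \frac{R^{4}}{4}$ ($T{\left(R \right)} = R R \frac{1}{4} R^{2} = R \frac{R}{4} R^{2} = \frac{R^{2}}{4} R^{2} = \frac{R^{4}}{4}$)
$O{\left(c \right)} = 5 c$ ($O{\left(c \right)} = c 5 = 5 c$)
$\frac{1}{-2371 + O{\left(T{\left(4 \right)} \right)}} = \frac{1}{-2371 + 5 \frac{4^{4}}{4}} = \frac{1}{-2371 + 5 \cdot \frac{1}{4} \cdot 256} = \frac{1}{-2371 + 5 \cdot 64} = \frac{1}{-2371 + 320} = \frac{1}{-2051} = - \frac{1}{2051}$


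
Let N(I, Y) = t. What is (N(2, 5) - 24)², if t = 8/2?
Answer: 400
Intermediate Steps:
t = 4 (t = 8*(½) = 4)
N(I, Y) = 4
(N(2, 5) - 24)² = (4 - 24)² = (-20)² = 400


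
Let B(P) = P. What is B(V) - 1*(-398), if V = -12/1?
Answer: 386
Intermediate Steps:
V = -12 (V = -12*1 = -12)
B(V) - 1*(-398) = -12 - 1*(-398) = -12 + 398 = 386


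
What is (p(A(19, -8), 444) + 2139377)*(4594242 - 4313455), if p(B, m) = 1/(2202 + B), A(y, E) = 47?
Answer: 103922700219526/173 ≈ 6.0071e+11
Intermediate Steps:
(p(A(19, -8), 444) + 2139377)*(4594242 - 4313455) = (1/(2202 + 47) + 2139377)*(4594242 - 4313455) = (1/2249 + 2139377)*280787 = (4811458874/2249)*280787 = 103922700219526/173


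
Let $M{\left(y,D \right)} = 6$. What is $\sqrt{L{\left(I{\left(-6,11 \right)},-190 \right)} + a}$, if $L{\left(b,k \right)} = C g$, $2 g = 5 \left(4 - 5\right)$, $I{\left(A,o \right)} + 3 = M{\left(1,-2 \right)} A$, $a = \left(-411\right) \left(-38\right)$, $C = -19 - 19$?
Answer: $\sqrt{15713} \approx 125.35$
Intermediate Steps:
$C = -38$ ($C = -19 - 19 = -38$)
$a = 15618$
$I{\left(A,o \right)} = -3 + 6 A$
$g = - \frac{5}{2}$ ($g = \frac{5 \left(4 - 5\right)}{2} = \frac{5 \left(-1\right)}{2} = \frac{1}{2} \left(-5\right) = - \frac{5}{2} \approx -2.5$)
$L{\left(b,k \right)} = 95$ ($L{\left(b,k \right)} = \left(-38\right) \left(- \frac{5}{2}\right) = 95$)
$\sqrt{L{\left(I{\left(-6,11 \right)},-190 \right)} + a} = \sqrt{95 + 15618} = \sqrt{15713}$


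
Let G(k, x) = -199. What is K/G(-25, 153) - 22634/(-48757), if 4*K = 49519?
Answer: -2396381219/38810572 ≈ -61.746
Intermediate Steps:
K = 49519/4 (K = (1/4)*49519 = 49519/4 ≈ 12380.)
K/G(-25, 153) - 22634/(-48757) = (49519/4)/(-199) - 22634/(-48757) = (49519/4)*(-1/199) - 22634*(-1/48757) = -49519/796 + 22634/48757 = -2396381219/38810572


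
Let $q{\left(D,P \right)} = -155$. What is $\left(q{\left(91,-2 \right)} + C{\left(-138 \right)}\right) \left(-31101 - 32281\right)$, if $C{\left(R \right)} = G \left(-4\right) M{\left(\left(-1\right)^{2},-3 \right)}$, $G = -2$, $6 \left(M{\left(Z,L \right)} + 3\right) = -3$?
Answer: $11598906$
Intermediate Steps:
$M{\left(Z,L \right)} = - \frac{7}{2}$ ($M{\left(Z,L \right)} = -3 + \frac{1}{6} \left(-3\right) = -3 - \frac{1}{2} = - \frac{7}{2}$)
$C{\left(R \right)} = -28$ ($C{\left(R \right)} = \left(-2\right) \left(-4\right) \left(- \frac{7}{2}\right) = 8 \left(- \frac{7}{2}\right) = -28$)
$\left(q{\left(91,-2 \right)} + C{\left(-138 \right)}\right) \left(-31101 - 32281\right) = \left(-155 - 28\right) \left(-31101 - 32281\right) = - 183 \left(-31101 - 32281\right) = \left(-183\right) \left(-63382\right) = 11598906$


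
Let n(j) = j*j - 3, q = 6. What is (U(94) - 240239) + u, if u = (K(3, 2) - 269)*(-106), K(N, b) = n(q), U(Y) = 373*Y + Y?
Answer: -180067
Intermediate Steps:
U(Y) = 374*Y
n(j) = -3 + j**2 (n(j) = j**2 - 3 = -3 + j**2)
K(N, b) = 33 (K(N, b) = -3 + 6**2 = -3 + 36 = 33)
u = 25016 (u = (33 - 269)*(-106) = -236*(-106) = 25016)
(U(94) - 240239) + u = (374*94 - 240239) + 25016 = (35156 - 240239) + 25016 = -205083 + 25016 = -180067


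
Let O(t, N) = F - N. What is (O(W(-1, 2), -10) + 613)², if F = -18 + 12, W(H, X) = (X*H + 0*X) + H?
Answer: 380689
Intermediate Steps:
W(H, X) = H + H*X (W(H, X) = (H*X + 0) + H = H*X + H = H + H*X)
F = -6
O(t, N) = -6 - N
(O(W(-1, 2), -10) + 613)² = ((-6 - 1*(-10)) + 613)² = ((-6 + 10) + 613)² = (4 + 613)² = 617² = 380689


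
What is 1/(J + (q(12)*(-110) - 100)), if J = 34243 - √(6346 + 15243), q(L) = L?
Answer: 32823/1077327740 + √21589/1077327740 ≈ 3.0603e-5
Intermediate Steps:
J = 34243 - √21589 ≈ 34096.
1/(J + (q(12)*(-110) - 100)) = 1/((34243 - √21589) + (12*(-110) - 100)) = 1/((34243 - √21589) + (-1320 - 100)) = 1/((34243 - √21589) - 1420) = 1/(32823 - √21589)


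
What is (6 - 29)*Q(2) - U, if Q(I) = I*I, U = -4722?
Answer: 4630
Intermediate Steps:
Q(I) = I²
(6 - 29)*Q(2) - U = (6 - 29)*2² - 1*(-4722) = -23*4 + 4722 = -92 + 4722 = 4630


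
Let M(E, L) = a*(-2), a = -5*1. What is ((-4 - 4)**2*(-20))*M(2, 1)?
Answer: -12800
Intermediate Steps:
a = -5
M(E, L) = 10 (M(E, L) = -5*(-2) = 10)
((-4 - 4)**2*(-20))*M(2, 1) = ((-4 - 4)**2*(-20))*10 = ((-8)**2*(-20))*10 = (64*(-20))*10 = -1280*10 = -12800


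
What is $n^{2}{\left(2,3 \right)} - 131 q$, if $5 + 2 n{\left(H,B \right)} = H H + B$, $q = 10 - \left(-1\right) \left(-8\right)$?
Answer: $-261$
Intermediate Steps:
$q = 2$ ($q = 10 - 8 = 2$)
$n{\left(H,B \right)} = - \frac{5}{2} + \frac{B}{2} + \frac{H^{2}}{2}$ ($n{\left(H,B \right)} = - \frac{5}{2} + \frac{H H + B}{2} = - \frac{5}{2} + \frac{H^{2} + B}{2} = - \frac{5}{2} + \frac{B + H^{2}}{2} = - \frac{5}{2} + \left(\frac{B}{2} + \frac{H^{2}}{2}\right) = - \frac{5}{2} + \frac{B}{2} + \frac{H^{2}}{2}$)
$n^{2}{\left(2,3 \right)} - 131 q = \left(- \frac{5}{2} + \frac{1}{2} \cdot 3 + \frac{2^{2}}{2}\right)^{2} - 262 = \left(- \frac{5}{2} + \frac{3}{2} + \frac{1}{2} \cdot 4\right)^{2} - 262 = \left(- \frac{5}{2} + \frac{3}{2} + 2\right)^{2} - 262 = 1^{2} - 262 = 1 - 262 = -261$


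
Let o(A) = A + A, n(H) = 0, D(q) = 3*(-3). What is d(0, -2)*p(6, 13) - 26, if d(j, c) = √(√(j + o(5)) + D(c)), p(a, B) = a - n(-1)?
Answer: -26 + 6*I*√(9 - √10) ≈ -26.0 + 14.497*I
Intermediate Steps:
D(q) = -9
o(A) = 2*A
p(a, B) = a (p(a, B) = a - 1*0 = a + 0 = a)
d(j, c) = √(-9 + √(10 + j)) (d(j, c) = √(√(j + 2*5) - 9) = √(√(j + 10) - 9) = √(√(10 + j) - 9) = √(-9 + √(10 + j)))
d(0, -2)*p(6, 13) - 26 = √(-9 + √(10 + 0))*6 - 26 = √(-9 + √10)*6 - 26 = 6*√(-9 + √10) - 26 = -26 + 6*√(-9 + √10)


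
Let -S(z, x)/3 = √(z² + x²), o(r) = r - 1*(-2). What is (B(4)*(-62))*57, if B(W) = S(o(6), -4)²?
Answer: -2544480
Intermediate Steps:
o(r) = 2 + r (o(r) = r + 2 = 2 + r)
S(z, x) = -3*√(x² + z²) (S(z, x) = -3*√(z² + x²) = -3*√(x² + z²))
B(W) = 720 (B(W) = (-3*√((-4)² + (2 + 6)²))² = (-3*√(16 + 8²))² = (-3*√(16 + 64))² = (-12*√5)² = 720)
(B(4)*(-62))*57 = (720*(-62))*57 = -44640*57 = -2544480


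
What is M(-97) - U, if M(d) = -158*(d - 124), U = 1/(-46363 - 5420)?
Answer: 1808158795/51783 ≈ 34918.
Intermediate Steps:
U = -1/51783 (U = 1/(-51783) = -1/51783 ≈ -1.9311e-5)
M(d) = 19592 - 158*d (M(d) = -158*(-124 + d) = 19592 - 158*d)
M(-97) - U = (19592 - 158*(-97)) - 1*(-1/51783) = (19592 + 15326) + 1/51783 = 34918 + 1/51783 = 1808158795/51783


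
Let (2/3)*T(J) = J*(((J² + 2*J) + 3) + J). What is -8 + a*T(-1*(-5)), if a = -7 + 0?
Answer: -4531/2 ≈ -2265.5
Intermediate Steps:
a = -7
T(J) = 3*J*(3 + J² + 3*J)/2 (T(J) = 3*(J*(((J² + 2*J) + 3) + J))/2 = 3*(J*((3 + J² + 2*J) + J))/2 = 3*(J*(3 + J² + 3*J))/2 = 3*J*(3 + J² + 3*J)/2)
-8 + a*T(-1*(-5)) = -8 - 21*(-1*(-5))*(3 + (-1*(-5))² + 3*(-1*(-5)))/2 = -8 - 21*5*(3 + 5² + 3*5)/2 = -8 - 21*5*(3 + 25 + 15)/2 = -8 - 21*5*43/2 = -8 - 7*645/2 = -8 - 4515/2 = -4531/2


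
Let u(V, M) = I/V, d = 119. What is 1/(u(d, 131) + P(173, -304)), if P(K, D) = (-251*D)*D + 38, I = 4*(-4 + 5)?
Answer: -119/2760368978 ≈ -4.3110e-8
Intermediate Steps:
I = 4 (I = 4*1 = 4)
P(K, D) = 38 - 251*D² (P(K, D) = -251*D² + 38 = 38 - 251*D²)
u(V, M) = 4/V
1/(u(d, 131) + P(173, -304)) = 1/(4/119 + (38 - 251*(-304)²)) = 1/(4*(1/119) + (38 - 251*92416)) = 1/(4/119 + (38 - 23196416)) = 1/(4/119 - 23196378) = 1/(-2760368978/119) = -119/2760368978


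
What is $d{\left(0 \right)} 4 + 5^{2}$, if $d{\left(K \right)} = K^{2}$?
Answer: $25$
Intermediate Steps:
$d{\left(0 \right)} 4 + 5^{2} = 0^{2} \cdot 4 + 5^{2} = 0 \cdot 4 + 25 = 0 + 25 = 25$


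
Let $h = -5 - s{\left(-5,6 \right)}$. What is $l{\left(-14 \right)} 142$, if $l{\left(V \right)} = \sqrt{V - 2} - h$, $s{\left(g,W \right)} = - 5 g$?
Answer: $4260 + 568 i \approx 4260.0 + 568.0 i$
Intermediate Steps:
$h = -30$ ($h = -5 - \left(-5\right) \left(-5\right) = -5 - 25 = -30$)
$l{\left(V \right)} = 30 + \sqrt{-2 + V}$ ($l{\left(V \right)} = \sqrt{V - 2} - -30 = \sqrt{-2 + V} + 30 = 30 + \sqrt{-2 + V}$)
$l{\left(-14 \right)} 142 = \left(30 + \sqrt{-2 - 14}\right) 142 = \left(30 + \sqrt{-16}\right) 142 = \left(30 + 4 i\right) 142 = 4260 + 568 i$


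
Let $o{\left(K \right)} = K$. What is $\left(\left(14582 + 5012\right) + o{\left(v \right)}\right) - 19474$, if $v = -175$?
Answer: $-55$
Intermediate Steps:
$\left(\left(14582 + 5012\right) + o{\left(v \right)}\right) - 19474 = \left(\left(14582 + 5012\right) - 175\right) - 19474 = \left(19594 - 175\right) - 19474 = 19419 - 19474 = -55$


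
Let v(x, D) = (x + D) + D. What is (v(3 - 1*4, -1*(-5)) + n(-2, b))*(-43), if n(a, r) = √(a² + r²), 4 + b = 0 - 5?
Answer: -387 - 43*√85 ≈ -783.44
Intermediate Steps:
v(x, D) = x + 2*D (v(x, D) = (D + x) + D = x + 2*D)
b = -9 (b = -4 + (0 - 5) = -4 - 5 = -9)
(v(3 - 1*4, -1*(-5)) + n(-2, b))*(-43) = (((3 - 1*4) + 2*(-1*(-5))) + √((-2)² + (-9)²))*(-43) = (((3 - 4) + 2*5) + √(4 + 81))*(-43) = ((-1 + 10) + √85)*(-43) = (9 + √85)*(-43) = -387 - 43*√85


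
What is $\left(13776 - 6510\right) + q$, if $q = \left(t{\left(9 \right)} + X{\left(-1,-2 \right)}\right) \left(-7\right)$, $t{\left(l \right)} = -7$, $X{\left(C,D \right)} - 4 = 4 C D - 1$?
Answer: $7238$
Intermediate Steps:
$X{\left(C,D \right)} = 3 + 4 C D$ ($X{\left(C,D \right)} = 4 + \left(4 C D - 1\right) = 4 + \left(-1 + 4 C D\right) = 3 + 4 C D$)
$q = -28$ ($q = \left(-7 + \left(3 + 4 \left(-1\right) \left(-2\right)\right)\right) \left(-7\right) = \left(-7 + \left(3 + 8\right)\right) \left(-7\right) = \left(-7 + 11\right) \left(-7\right) = 4 \left(-7\right) = -28$)
$\left(13776 - 6510\right) + q = \left(13776 - 6510\right) - 28 = 7266 - 28 = 7238$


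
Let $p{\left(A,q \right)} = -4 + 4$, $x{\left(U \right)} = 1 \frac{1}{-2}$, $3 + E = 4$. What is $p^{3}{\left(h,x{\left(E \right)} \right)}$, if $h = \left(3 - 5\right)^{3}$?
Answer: $0$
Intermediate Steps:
$E = 1$ ($E = -3 + 4 = 1$)
$x{\left(U \right)} = - \frac{1}{2}$ ($x{\left(U \right)} = 1 \left(- \frac{1}{2}\right) = - \frac{1}{2}$)
$h = -8$ ($h = \left(-2\right)^{3} = -8$)
$p{\left(A,q \right)} = 0$
$p^{3}{\left(h,x{\left(E \right)} \right)} = 0^{3} = 0$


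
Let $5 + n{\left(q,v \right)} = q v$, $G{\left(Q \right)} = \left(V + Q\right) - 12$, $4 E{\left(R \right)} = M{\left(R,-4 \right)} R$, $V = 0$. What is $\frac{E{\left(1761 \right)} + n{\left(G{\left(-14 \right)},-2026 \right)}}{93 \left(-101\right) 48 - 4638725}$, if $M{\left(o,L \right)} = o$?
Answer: $- \frac{3311805}{20358356} \approx -0.16268$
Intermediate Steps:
$E{\left(R \right)} = \frac{R^{2}}{4}$ ($E{\left(R \right)} = \frac{R R}{4} = \frac{R^{2}}{4}$)
$G{\left(Q \right)} = -12 + Q$ ($G{\left(Q \right)} = \left(0 + Q\right) - 12 = Q - 12 = -12 + Q$)
$n{\left(q,v \right)} = -5 + q v$
$\frac{E{\left(1761 \right)} + n{\left(G{\left(-14 \right)},-2026 \right)}}{93 \left(-101\right) 48 - 4638725} = \frac{\frac{1761^{2}}{4} - \left(5 - \left(-12 - 14\right) \left(-2026\right)\right)}{93 \left(-101\right) 48 - 4638725} = \frac{\frac{1}{4} \cdot 3101121 - -52671}{\left(-9393\right) 48 - 4638725} = \frac{\frac{3101121}{4} + \left(-5 + 52676\right)}{-450864 - 4638725} = \frac{\frac{3101121}{4} + 52671}{-5089589} = \frac{3311805}{4} \left(- \frac{1}{5089589}\right) = - \frac{3311805}{20358356}$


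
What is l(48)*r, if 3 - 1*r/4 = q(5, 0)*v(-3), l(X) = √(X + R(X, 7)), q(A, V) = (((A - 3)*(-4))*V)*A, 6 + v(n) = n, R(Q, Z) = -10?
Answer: 12*√38 ≈ 73.973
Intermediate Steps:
v(n) = -6 + n
q(A, V) = A*V*(12 - 4*A) (q(A, V) = (((-3 + A)*(-4))*V)*A = ((12 - 4*A)*V)*A = (V*(12 - 4*A))*A = A*V*(12 - 4*A))
l(X) = √(-10 + X) (l(X) = √(X - 10) = √(-10 + X))
r = 12 (r = 12 - 4*4*5*0*(3 - 1*5)*(-6 - 3) = 12 - 4*4*5*0*(3 - 5)*(-9) = 12 - 4*4*5*0*(-2)*(-9) = 12 - 0*(-9) = 12 - 4*0 = 12 + 0 = 12)
l(48)*r = √(-10 + 48)*12 = √38*12 = 12*√38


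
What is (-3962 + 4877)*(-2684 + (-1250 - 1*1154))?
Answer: -4655520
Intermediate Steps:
(-3962 + 4877)*(-2684 + (-1250 - 1*1154)) = 915*(-2684 + (-1250 - 1154)) = 915*(-2684 - 2404) = 915*(-5088) = -4655520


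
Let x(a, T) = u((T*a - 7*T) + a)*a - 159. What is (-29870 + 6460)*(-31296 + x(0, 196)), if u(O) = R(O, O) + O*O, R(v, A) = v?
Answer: 736361550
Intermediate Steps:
u(O) = O + O² (u(O) = O + O*O = O + O²)
x(a, T) = -159 + a*(a - 7*T + T*a)*(1 + a - 7*T + T*a) (x(a, T) = (((T*a - 7*T) + a)*(1 + ((T*a - 7*T) + a)))*a - 159 = (((-7*T + T*a) + a)*(1 + ((-7*T + T*a) + a)))*a - 159 = ((a - 7*T + T*a)*(1 + (a - 7*T + T*a)))*a - 159 = ((a - 7*T + T*a)*(1 + a - 7*T + T*a))*a - 159 = a*(a - 7*T + T*a)*(1 + a - 7*T + T*a) - 159 = -159 + a*(a - 7*T + T*a)*(1 + a - 7*T + T*a))
(-29870 + 6460)*(-31296 + x(0, 196)) = (-29870 + 6460)*(-31296 + (-159 + 0*(0 + (0 - 7*196 + 196*0)² - 7*196 + 196*0))) = -23410*(-31296 + (-159 + 0*(0 + (0 - 1372 + 0)² - 1372 + 0))) = -23410*(-31296 + (-159 + 0*(0 + (-1372)² - 1372 + 0))) = -23410*(-31296 + (-159 + 0*(0 + 1882384 - 1372 + 0))) = -23410*(-31296 + (-159 + 0*1881012)) = -23410*(-31296 + (-159 + 0)) = -23410*(-31296 - 159) = -23410*(-31455) = 736361550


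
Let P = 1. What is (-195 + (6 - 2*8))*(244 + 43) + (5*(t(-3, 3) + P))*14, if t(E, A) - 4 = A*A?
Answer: -57855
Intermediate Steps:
t(E, A) = 4 + A² (t(E, A) = 4 + A*A = 4 + A²)
(-195 + (6 - 2*8))*(244 + 43) + (5*(t(-3, 3) + P))*14 = (-195 + (6 - 2*8))*(244 + 43) + (5*((4 + 3²) + 1))*14 = (-195 + (6 - 16))*287 + (5*((4 + 9) + 1))*14 = (-195 - 10)*287 + (5*(13 + 1))*14 = -205*287 + (5*14)*14 = -58835 + 70*14 = -58835 + 980 = -57855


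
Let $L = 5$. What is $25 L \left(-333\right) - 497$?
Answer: $-42122$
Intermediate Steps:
$25 L \left(-333\right) - 497 = 25 \cdot 5 \left(-333\right) - 497 = 125 \left(-333\right) - 497 = -41625 - 497 = -42122$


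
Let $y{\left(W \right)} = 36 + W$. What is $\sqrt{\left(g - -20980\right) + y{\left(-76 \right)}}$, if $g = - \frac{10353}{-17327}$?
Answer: $\frac{\sqrt{6286889399691}}{17327} \approx 144.71$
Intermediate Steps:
$g = \frac{10353}{17327}$ ($g = \left(-10353\right) \left(- \frac{1}{17327}\right) = \frac{10353}{17327} \approx 0.59751$)
$\sqrt{\left(g - -20980\right) + y{\left(-76 \right)}} = \sqrt{\left(\frac{10353}{17327} - -20980\right) + \left(36 - 76\right)} = \sqrt{\left(\frac{10353}{17327} + 20980\right) - 40} = \sqrt{\frac{363530813}{17327} - 40} = \sqrt{\frac{362837733}{17327}} = \frac{\sqrt{6286889399691}}{17327}$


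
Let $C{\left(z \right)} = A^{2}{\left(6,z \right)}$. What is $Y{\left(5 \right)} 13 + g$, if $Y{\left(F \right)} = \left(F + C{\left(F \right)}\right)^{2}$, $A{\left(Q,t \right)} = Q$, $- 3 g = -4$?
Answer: $\frac{65563}{3} \approx 21854.0$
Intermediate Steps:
$g = \frac{4}{3}$ ($g = \left(- \frac{1}{3}\right) \left(-4\right) = \frac{4}{3} \approx 1.3333$)
$C{\left(z \right)} = 36$ ($C{\left(z \right)} = 6^{2} = 36$)
$Y{\left(F \right)} = \left(36 + F\right)^{2}$ ($Y{\left(F \right)} = \left(F + 36\right)^{2} = \left(36 + F\right)^{2}$)
$Y{\left(5 \right)} 13 + g = \left(36 + 5\right)^{2} \cdot 13 + \frac{4}{3} = 41^{2} \cdot 13 + \frac{4}{3} = 1681 \cdot 13 + \frac{4}{3} = 21853 + \frac{4}{3} = \frac{65563}{3}$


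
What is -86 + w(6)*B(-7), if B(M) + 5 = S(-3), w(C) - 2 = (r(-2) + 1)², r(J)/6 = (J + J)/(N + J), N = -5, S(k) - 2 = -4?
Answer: -1661/7 ≈ -237.29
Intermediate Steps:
S(k) = -2 (S(k) = 2 - 4 = -2)
r(J) = 12*J/(-5 + J) (r(J) = 6*((J + J)/(-5 + J)) = 6*((2*J)/(-5 + J)) = 6*(2*J/(-5 + J)) = 12*J/(-5 + J))
w(C) = 1059/49 (w(C) = 2 + (12*(-2)/(-5 - 2) + 1)² = 2 + (12*(-2)/(-7) + 1)² = 2 + (12*(-2)*(-⅐) + 1)² = 2 + (24/7 + 1)² = 2 + (31/7)² = 2 + 961/49 = 1059/49)
B(M) = -7 (B(M) = -5 - 2 = -7)
-86 + w(6)*B(-7) = -86 + (1059/49)*(-7) = -86 - 1059/7 = -1661/7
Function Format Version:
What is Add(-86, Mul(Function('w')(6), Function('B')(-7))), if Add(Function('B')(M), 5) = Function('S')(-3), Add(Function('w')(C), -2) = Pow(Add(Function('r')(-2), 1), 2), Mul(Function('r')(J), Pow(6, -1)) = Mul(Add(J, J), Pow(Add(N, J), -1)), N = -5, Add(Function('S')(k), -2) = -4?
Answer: Rational(-1661, 7) ≈ -237.29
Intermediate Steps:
Function('S')(k) = -2 (Function('S')(k) = Add(2, -4) = -2)
Function('r')(J) = Mul(12, J, Pow(Add(-5, J), -1)) (Function('r')(J) = Mul(6, Mul(Add(J, J), Pow(Add(-5, J), -1))) = Mul(6, Mul(Mul(2, J), Pow(Add(-5, J), -1))) = Mul(6, Mul(2, J, Pow(Add(-5, J), -1))) = Mul(12, J, Pow(Add(-5, J), -1)))
Function('w')(C) = Rational(1059, 49) (Function('w')(C) = Add(2, Pow(Add(Mul(12, -2, Pow(Add(-5, -2), -1)), 1), 2)) = Add(2, Pow(Add(Mul(12, -2, Pow(-7, -1)), 1), 2)) = Add(2, Pow(Add(Mul(12, -2, Rational(-1, 7)), 1), 2)) = Add(2, Pow(Add(Rational(24, 7), 1), 2)) = Add(2, Pow(Rational(31, 7), 2)) = Add(2, Rational(961, 49)) = Rational(1059, 49))
Function('B')(M) = -7 (Function('B')(M) = Add(-5, -2) = -7)
Add(-86, Mul(Function('w')(6), Function('B')(-7))) = Add(-86, Mul(Rational(1059, 49), -7)) = Add(-86, Rational(-1059, 7)) = Rational(-1661, 7)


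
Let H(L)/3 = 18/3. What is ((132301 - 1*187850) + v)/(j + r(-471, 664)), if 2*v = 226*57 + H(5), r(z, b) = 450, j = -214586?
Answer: 49099/214136 ≈ 0.22929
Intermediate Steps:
H(L) = 18 (H(L) = 3*(18/3) = 3*(18*(⅓)) = 3*6 = 18)
v = 6450 (v = (226*57 + 18)/2 = (12882 + 18)/2 = (½)*12900 = 6450)
((132301 - 1*187850) + v)/(j + r(-471, 664)) = ((132301 - 1*187850) + 6450)/(-214586 + 450) = ((132301 - 187850) + 6450)/(-214136) = (-55549 + 6450)*(-1/214136) = -49099*(-1/214136) = 49099/214136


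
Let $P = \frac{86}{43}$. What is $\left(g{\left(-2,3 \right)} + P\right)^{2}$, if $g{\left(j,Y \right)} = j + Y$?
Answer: $9$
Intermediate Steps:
$P = 2$ ($P = 86 \cdot \frac{1}{43} = 2$)
$g{\left(j,Y \right)} = Y + j$
$\left(g{\left(-2,3 \right)} + P\right)^{2} = \left(\left(3 - 2\right) + 2\right)^{2} = \left(1 + 2\right)^{2} = 3^{2} = 9$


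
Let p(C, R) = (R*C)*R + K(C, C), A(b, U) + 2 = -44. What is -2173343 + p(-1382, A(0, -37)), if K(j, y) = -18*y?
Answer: -5072779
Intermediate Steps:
A(b, U) = -46 (A(b, U) = -2 - 44 = -46)
p(C, R) = -18*C + C*R² (p(C, R) = (R*C)*R - 18*C = (C*R)*R - 18*C = C*R² - 18*C = -18*C + C*R²)
-2173343 + p(-1382, A(0, -37)) = -2173343 - 1382*(-18 + (-46)²) = -2173343 - 1382*(-18 + 2116) = -2173343 - 1382*2098 = -2173343 - 2899436 = -5072779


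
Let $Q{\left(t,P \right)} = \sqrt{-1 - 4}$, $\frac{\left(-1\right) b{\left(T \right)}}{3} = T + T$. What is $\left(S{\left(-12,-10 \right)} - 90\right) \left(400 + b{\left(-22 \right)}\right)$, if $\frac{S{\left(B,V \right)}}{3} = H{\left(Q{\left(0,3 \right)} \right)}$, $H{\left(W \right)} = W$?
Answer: $-47880 + 1596 i \sqrt{5} \approx -47880.0 + 3568.8 i$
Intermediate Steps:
$b{\left(T \right)} = - 6 T$ ($b{\left(T \right)} = - 3 \left(T + T\right) = - 3 \cdot 2 T = - 6 T$)
$Q{\left(t,P \right)} = i \sqrt{5}$ ($Q{\left(t,P \right)} = \sqrt{-5} = i \sqrt{5}$)
$S{\left(B,V \right)} = 3 i \sqrt{5}$
$\left(S{\left(-12,-10 \right)} - 90\right) \left(400 + b{\left(-22 \right)}\right) = \left(3 i \sqrt{5} - 90\right) \left(400 - -132\right) = \left(-90 + 3 i \sqrt{5}\right) \left(400 + 132\right) = \left(-90 + 3 i \sqrt{5}\right) 532 = -47880 + 1596 i \sqrt{5}$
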